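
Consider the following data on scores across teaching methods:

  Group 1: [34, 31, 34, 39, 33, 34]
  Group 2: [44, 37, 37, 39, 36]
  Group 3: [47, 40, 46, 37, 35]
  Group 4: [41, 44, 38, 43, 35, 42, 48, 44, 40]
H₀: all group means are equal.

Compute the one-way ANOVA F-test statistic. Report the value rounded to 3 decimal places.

Group means [34.17, 38.60, 41.00, 41.67], grand mean 39.120
SSB = Σnᵢ(x̄ᵢ−x̄)² = 224.607; SSW = ΣΣ(x−x̄ᵢ)² = 304.033
MSB = 224.607/3 = 74.8689; MSW = 304.033/21 = 14.4778
F = MSB/MSW = 5.1713
df = (3, 21)

test statistic = 5.171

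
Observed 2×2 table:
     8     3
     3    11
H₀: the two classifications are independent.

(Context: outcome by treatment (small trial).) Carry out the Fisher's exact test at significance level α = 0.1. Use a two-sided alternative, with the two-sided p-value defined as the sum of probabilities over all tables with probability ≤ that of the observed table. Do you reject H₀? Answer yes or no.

reject H₀: yes

Margins: r₁=11, r₂=14, c₁=11, c₂=14, n=25
p_obs = C(11,8)·C(14,3)/C(25,11); sum pmf over tables with pmf ≤ p_obs
p-value (two-sided) = 0.01718
At α=0.1: p < α → reject H₀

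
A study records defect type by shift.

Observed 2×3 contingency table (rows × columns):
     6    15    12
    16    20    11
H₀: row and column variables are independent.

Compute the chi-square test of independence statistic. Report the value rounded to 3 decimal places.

test statistic = 2.943

Row totals [33, 47], col totals [22, 35, 23], n=80
χ² = (6−9.07)²/9.07 + (15−14.44)²/14.44 + (12−9.49)²/9.49 + (16−12.93)²/12.93 + (20−20.56)²/20.56 + (11−13.51)²/13.51 = 2.9434
df = 2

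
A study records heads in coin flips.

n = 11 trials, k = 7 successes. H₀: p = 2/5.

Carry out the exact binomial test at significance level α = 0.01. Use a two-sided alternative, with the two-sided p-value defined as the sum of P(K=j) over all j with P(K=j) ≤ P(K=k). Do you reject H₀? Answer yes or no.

Exact binomial: n=11, k=7, p₀=2/5=0.4000
P(X=j) = C(n,j)·p₀^j·(1−p₀)^(n−j); p = Σ P(X=j) over j with P(X=j) ≤ P(X=7)
p-value (two-sided) = 0.12959
At α=0.01: p ≥ α → fail to reject H₀

reject H₀: no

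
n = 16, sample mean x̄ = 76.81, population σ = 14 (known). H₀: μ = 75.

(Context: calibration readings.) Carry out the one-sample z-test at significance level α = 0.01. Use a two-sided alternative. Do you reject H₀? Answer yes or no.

reject H₀: no

SE = σ/√n = 14/√16 = 3.5000
z = (x̄−μ₀)/SE = (76.81−75)/3.5000 = 0.5171
p-value (two-sided) = 0.60506
At α=0.01: p ≥ α → fail to reject H₀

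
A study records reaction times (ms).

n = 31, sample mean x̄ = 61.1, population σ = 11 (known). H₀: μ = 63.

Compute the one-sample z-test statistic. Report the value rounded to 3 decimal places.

test statistic = -0.962

SE = σ/√n = 11/√31 = 1.9757
z = (x̄−μ₀)/SE = (61.1−63)/1.9757 = -0.9617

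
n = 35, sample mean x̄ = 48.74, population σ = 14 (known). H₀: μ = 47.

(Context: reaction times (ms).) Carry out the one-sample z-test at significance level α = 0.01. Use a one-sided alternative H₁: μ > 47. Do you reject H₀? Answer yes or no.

SE = σ/√n = 14/√35 = 2.3664
z = (x̄−μ₀)/SE = (48.74−47)/2.3664 = 0.7353
p-value (one-sided, H₁ greater) = 0.23108
At α=0.01: p ≥ α → fail to reject H₀

reject H₀: no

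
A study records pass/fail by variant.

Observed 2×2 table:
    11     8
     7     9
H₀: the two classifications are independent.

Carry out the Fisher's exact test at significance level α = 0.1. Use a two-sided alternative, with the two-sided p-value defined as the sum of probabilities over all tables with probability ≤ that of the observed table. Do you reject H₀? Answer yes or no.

reject H₀: no

Margins: r₁=19, r₂=16, c₁=18, c₂=17, n=35
p_obs = C(19,11)·C(16,7)/C(35,18); sum pmf over tables with pmf ≤ p_obs
p-value (two-sided) = 0.50509
At α=0.1: p ≥ α → fail to reject H₀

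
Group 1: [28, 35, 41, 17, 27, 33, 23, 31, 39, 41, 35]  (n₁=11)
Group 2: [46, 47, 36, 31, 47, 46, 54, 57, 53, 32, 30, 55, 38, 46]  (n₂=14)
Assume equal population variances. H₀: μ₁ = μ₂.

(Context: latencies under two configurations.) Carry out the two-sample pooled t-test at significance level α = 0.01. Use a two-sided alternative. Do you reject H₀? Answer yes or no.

reject H₀: yes

x̄₁=31.818, s₁=7.600, n₁=11
x̄₂=44.143, s₂=9.239, n₂=14
s_p² = [10·7.600² + 13·9.239²]/23 = 73.3631
SE = √(s_p²·(1/11+1/14)) = 3.4510
t = (31.818−44.143)/3.4510 = -3.5713
df = 23
p-value (two-sided) = 0.00162
At α=0.01: p < α → reject H₀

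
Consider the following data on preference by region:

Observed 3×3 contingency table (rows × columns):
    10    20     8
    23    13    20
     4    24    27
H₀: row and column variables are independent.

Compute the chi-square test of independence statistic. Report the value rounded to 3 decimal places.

Row totals [38, 56, 55], col totals [37, 57, 55], n=149
χ² = (10−9.44)²/9.44 + (20−14.54)²/14.54 + (8−14.03)²/14.03 + (23−13.91)²/13.91 + (13−21.42)²/21.42 + (20−20.67)²/20.67 + (4−13.66)²/13.66 + (24−21.04)²/21.04 + (27−20.30)²/20.30 = 23.4121
df = 4

test statistic = 23.412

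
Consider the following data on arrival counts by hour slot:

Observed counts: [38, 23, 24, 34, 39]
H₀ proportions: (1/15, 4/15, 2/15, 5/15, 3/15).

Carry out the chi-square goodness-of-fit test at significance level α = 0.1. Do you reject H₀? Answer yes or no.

reject H₀: yes

n = 158; E_i = n·p_i = [10.53, 42.13, 21.07, 52.67, 31.60]
χ² = (38−10.53)²/10.53 + (23−42.13)²/42.13 + (24−21.07)²/21.07 + (34−52.67)²/52.67 + (39−31.60)²/31.60 = 89.0680
df = 4
p-value (upper-tail) = 0.00000
At α=0.1: p < α → reject H₀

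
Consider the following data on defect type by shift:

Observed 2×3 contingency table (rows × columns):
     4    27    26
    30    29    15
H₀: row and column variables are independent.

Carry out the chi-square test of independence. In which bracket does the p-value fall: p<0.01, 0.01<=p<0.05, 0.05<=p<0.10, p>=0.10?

p-value bracket: p<0.01

Row totals [57, 74], col totals [34, 56, 41], n=131
χ² = (4−14.79)²/14.79 + (27−24.37)²/24.37 + (26−17.84)²/17.84 + (30−19.21)²/19.21 + (29−31.63)²/31.63 + (15−23.16)²/23.16 = 21.0534
df = 2
p-value (upper-tail) = 0.00003
→ bracket: p<0.01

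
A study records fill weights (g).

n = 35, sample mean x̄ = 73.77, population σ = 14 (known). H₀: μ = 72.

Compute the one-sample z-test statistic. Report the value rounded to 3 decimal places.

test statistic = 0.748

SE = σ/√n = 14/√35 = 2.3664
z = (x̄−μ₀)/SE = (73.77−72)/2.3664 = 0.7480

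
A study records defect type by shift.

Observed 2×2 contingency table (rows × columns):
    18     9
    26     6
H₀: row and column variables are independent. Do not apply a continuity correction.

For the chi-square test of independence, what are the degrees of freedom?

degrees of freedom = 1

df = (r−1)(c−1) = (2−1)·(2−1) = 1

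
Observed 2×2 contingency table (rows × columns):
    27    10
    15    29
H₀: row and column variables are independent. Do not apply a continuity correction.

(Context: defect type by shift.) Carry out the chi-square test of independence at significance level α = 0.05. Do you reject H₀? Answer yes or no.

Row totals [37, 44], col totals [42, 39], n=81
χ² = (27−19.19)²/19.19 + (10−17.81)²/17.81 + (15−22.81)²/22.81 + (29−21.19)²/21.19 = 12.1709
df = 1
p-value (upper-tail) = 0.00049
At α=0.05: p < α → reject H₀

reject H₀: yes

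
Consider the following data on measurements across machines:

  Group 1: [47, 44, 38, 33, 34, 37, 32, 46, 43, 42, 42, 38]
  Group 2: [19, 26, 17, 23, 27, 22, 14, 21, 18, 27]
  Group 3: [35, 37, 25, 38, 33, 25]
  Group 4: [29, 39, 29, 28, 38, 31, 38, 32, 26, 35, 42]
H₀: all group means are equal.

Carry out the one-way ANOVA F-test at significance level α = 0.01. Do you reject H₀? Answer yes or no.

reject H₀: yes

Group means [39.67, 21.40, 32.17, 33.36], grand mean 32.051
SSB = Σnᵢ(x̄ᵢ−x̄)² = 1849.452; SSW = ΣΣ(x−x̄ᵢ)² = 910.445
MSB = 1849.452/3 = 616.4840; MSW = 910.445/35 = 26.0127
F = MSB/MSW = 23.6993
df = (3, 35)
p-value (upper-tail) = 0.00000
At α=0.01: p < α → reject H₀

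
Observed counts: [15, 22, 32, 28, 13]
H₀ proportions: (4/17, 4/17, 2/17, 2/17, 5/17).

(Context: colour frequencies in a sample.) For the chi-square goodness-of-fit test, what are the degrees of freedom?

degrees of freedom = 4

df = k − 1 = 5 − 1 = 4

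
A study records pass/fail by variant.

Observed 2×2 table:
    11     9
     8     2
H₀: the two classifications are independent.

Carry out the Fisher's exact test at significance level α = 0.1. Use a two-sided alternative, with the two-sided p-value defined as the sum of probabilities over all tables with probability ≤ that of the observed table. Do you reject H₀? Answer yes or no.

Margins: r₁=20, r₂=10, c₁=19, c₂=11, n=30
p_obs = C(20,11)·C(10,8)/C(30,19); sum pmf over tables with pmf ≤ p_obs
p-value (two-sided) = 0.24647
At α=0.1: p ≥ α → fail to reject H₀

reject H₀: no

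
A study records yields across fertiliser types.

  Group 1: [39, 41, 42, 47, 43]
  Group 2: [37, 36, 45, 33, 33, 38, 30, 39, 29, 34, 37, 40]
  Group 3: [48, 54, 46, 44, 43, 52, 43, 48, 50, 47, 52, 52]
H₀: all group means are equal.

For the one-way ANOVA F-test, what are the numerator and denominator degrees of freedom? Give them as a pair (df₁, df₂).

degrees of freedom = [2, 26]

k = 3 groups, N = 29 total
df = (k−1, N−k) = (3−1, 29−3) = (2, 26)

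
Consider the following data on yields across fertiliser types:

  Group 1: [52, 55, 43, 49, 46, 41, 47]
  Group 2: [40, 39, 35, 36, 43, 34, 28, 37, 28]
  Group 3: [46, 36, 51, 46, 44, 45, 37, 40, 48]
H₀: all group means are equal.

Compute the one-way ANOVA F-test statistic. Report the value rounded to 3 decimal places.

test statistic = 12.265

Group means [47.57, 35.56, 43.67], grand mean 41.840
SSB = Σnᵢ(x̄ᵢ−x̄)² = 615.423; SSW = ΣΣ(x−x̄ᵢ)² = 551.937
MSB = 615.423/2 = 307.7117; MSW = 551.937/22 = 25.0880
F = MSB/MSW = 12.2653
df = (2, 22)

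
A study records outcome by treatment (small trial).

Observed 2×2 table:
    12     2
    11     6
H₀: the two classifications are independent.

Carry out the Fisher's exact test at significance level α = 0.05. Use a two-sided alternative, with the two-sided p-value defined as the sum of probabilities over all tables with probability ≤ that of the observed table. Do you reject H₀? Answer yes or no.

reject H₀: no

Margins: r₁=14, r₂=17, c₁=23, c₂=8, n=31
p_obs = C(14,12)·C(17,11)/C(31,23); sum pmf over tables with pmf ≤ p_obs
p-value (two-sided) = 0.23991
At α=0.05: p ≥ α → fail to reject H₀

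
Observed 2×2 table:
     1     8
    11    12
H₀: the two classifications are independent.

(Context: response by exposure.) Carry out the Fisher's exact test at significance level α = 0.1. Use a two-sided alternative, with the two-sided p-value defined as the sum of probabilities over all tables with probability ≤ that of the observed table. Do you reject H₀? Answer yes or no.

Margins: r₁=9, r₂=23, c₁=12, c₂=20, n=32
p_obs = C(9,1)·C(23,11)/C(32,12); sum pmf over tables with pmf ≤ p_obs
p-value (two-sided) = 0.10316
At α=0.1: p ≥ α → fail to reject H₀

reject H₀: no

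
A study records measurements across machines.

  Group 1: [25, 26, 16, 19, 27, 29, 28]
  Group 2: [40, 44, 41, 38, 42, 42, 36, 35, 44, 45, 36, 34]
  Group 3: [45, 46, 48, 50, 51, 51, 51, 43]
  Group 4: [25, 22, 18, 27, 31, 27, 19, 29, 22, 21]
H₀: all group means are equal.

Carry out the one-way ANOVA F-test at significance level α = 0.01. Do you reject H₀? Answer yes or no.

Group means [24.29, 39.75, 48.12, 24.10], grand mean 34.405
SSB = Σnᵢ(x̄ᵢ−x̄)² = 3627.465; SSW = ΣΣ(x−x̄ᵢ)² = 545.454
MSB = 3627.465/3 = 1209.1551; MSW = 545.454/33 = 16.5289
F = MSB/MSW = 73.1540
df = (3, 33)
p-value (upper-tail) = 0.00000
At α=0.01: p < α → reject H₀

reject H₀: yes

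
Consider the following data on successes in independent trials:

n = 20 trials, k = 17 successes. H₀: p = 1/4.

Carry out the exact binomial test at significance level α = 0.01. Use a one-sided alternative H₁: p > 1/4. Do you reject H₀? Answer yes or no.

Exact binomial: n=20, k=17, p₀=1/4=0.2500
P(X≥17) from Σ C(n,i)·p₀^i·(1−p₀)^(n−i)
p-value (one-sided, H₁ greater) = 0.00000
At α=0.01: p < α → reject H₀

reject H₀: yes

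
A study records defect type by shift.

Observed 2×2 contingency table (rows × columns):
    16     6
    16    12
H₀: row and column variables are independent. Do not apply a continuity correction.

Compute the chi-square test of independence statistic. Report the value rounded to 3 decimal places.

test statistic = 1.299

Row totals [22, 28], col totals [32, 18], n=50
χ² = (16−14.08)²/14.08 + (6−7.92)²/7.92 + (16−17.92)²/17.92 + (12−10.08)²/10.08 = 1.2987
df = 1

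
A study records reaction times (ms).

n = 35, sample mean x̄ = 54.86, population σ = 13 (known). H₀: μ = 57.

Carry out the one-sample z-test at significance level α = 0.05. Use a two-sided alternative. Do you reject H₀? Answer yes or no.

reject H₀: no

SE = σ/√n = 13/√35 = 2.1974
z = (x̄−μ₀)/SE = (54.86−57)/2.1974 = -0.9739
p-value (two-sided) = 0.33012
At α=0.05: p ≥ α → fail to reject H₀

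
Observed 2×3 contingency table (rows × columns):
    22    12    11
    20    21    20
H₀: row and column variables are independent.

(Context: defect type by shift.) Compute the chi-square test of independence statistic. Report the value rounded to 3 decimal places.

test statistic = 2.812

Row totals [45, 61], col totals [42, 33, 31], n=106
χ² = (22−17.83)²/17.83 + (12−14.01)²/14.01 + (11−13.16)²/13.16 + (20−24.17)²/24.17 + (21−18.99)²/18.99 + (20−17.84)²/17.84 = 2.8117
df = 2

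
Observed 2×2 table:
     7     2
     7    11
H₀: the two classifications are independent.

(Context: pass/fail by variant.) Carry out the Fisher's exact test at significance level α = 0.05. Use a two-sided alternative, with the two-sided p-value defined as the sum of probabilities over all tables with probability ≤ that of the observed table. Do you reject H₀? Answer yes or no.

reject H₀: no

Margins: r₁=9, r₂=18, c₁=14, c₂=13, n=27
p_obs = C(9,7)·C(18,7)/C(27,14); sum pmf over tables with pmf ≤ p_obs
p-value (two-sided) = 0.10319
At α=0.05: p ≥ α → fail to reject H₀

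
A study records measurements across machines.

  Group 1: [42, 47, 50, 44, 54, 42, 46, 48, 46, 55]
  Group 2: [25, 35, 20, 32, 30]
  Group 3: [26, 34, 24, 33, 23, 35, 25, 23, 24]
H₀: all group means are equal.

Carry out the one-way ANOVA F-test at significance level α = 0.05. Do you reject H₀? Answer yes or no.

Group means [47.40, 28.40, 27.44], grand mean 35.958
SSB = Σnᵢ(x̄ᵢ−x̄)² = 2247.136; SSW = ΣΣ(x−x̄ᵢ)² = 525.822
MSB = 2247.136/2 = 1123.5681; MSW = 525.822/21 = 25.0392
F = MSB/MSW = 44.8724
df = (2, 21)
p-value (upper-tail) = 0.00000
At α=0.05: p < α → reject H₀

reject H₀: yes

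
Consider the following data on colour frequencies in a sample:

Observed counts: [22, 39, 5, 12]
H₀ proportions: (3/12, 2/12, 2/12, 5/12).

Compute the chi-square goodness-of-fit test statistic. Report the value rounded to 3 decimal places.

n = 78; E_i = n·p_i = [19.50, 13.00, 13.00, 32.50]
χ² = (22−19.50)²/19.50 + (39−13.00)²/13.00 + (5−13.00)²/13.00 + (12−32.50)²/32.50 = 70.1744
df = 3

test statistic = 70.174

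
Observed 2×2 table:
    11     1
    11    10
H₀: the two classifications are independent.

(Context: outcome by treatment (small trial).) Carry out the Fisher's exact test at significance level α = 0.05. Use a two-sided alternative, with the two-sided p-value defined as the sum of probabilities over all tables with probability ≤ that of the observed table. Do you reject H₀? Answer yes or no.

reject H₀: yes

Margins: r₁=12, r₂=21, c₁=22, c₂=11, n=33
p_obs = C(12,11)·C(21,11)/C(33,22); sum pmf over tables with pmf ≤ p_obs
p-value (two-sided) = 0.02734
At α=0.05: p < α → reject H₀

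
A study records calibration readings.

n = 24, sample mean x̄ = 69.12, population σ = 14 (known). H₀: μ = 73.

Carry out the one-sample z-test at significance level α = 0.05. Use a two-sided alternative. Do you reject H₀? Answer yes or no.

SE = σ/√n = 14/√24 = 2.8577
z = (x̄−μ₀)/SE = (69.12−73)/2.8577 = -1.3577
p-value (two-sided) = 0.17455
At α=0.05: p ≥ α → fail to reject H₀

reject H₀: no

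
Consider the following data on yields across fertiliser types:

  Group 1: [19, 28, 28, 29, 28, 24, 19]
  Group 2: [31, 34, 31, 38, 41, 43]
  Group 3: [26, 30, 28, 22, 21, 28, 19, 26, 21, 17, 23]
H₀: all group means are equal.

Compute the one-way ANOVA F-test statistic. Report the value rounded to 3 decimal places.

Group means [25.00, 36.33, 23.73], grand mean 27.250
SSB = Σnᵢ(x̄ᵢ−x̄)² = 666.985; SSW = ΣΣ(x−x̄ᵢ)² = 419.515
MSB = 666.985/2 = 333.4924; MSW = 419.515/21 = 19.9769
F = MSB/MSW = 16.6939
df = (2, 21)

test statistic = 16.694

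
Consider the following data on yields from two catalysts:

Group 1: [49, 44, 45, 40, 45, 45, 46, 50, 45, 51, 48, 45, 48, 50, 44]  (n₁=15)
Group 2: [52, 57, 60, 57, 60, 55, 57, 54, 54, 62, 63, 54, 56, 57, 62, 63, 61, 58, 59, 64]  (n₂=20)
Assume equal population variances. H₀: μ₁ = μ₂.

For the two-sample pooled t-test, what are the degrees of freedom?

degrees of freedom = 33

df = n₁ + n₂ − 2 = 15 + 20 − 2 = 33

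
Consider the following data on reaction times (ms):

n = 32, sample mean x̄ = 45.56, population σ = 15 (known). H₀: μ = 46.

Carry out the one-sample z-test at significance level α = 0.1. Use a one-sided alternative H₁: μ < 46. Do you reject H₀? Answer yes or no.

reject H₀: no

SE = σ/√n = 15/√32 = 2.6517
z = (x̄−μ₀)/SE = (45.56−46)/2.6517 = -0.1659
p-value (one-sided, H₁ less) = 0.43410
At α=0.1: p ≥ α → fail to reject H₀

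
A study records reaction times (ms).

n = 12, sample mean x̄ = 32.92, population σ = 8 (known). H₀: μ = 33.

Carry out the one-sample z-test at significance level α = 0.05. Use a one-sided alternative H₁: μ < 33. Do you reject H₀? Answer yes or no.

reject H₀: no

SE = σ/√n = 8/√12 = 2.3094
z = (x̄−μ₀)/SE = (32.92−33)/2.3094 = -0.0346
p-value (one-sided, H₁ less) = 0.48618
At α=0.05: p ≥ α → fail to reject H₀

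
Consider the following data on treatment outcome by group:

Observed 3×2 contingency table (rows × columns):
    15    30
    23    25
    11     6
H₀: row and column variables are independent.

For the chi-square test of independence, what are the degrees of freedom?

degrees of freedom = 2

df = (r−1)(c−1) = (3−1)·(2−1) = 2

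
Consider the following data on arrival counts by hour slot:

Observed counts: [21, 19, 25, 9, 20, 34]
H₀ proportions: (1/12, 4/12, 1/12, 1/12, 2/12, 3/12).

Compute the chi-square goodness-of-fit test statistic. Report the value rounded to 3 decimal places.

test statistic = 42.867

n = 128; E_i = n·p_i = [10.67, 42.67, 10.67, 10.67, 21.33, 32.00]
χ² = (21−10.67)²/10.67 + (19−42.67)²/42.67 + (25−10.67)²/10.67 + (9−10.67)²/10.67 + (20−21.33)²/21.33 + (34−32.00)²/32.00 = 42.8672
df = 5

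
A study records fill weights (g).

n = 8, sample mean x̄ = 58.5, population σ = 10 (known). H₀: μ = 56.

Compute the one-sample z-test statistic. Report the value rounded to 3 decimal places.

test statistic = 0.707

SE = σ/√n = 10/√8 = 3.5355
z = (x̄−μ₀)/SE = (58.5−56)/3.5355 = 0.7071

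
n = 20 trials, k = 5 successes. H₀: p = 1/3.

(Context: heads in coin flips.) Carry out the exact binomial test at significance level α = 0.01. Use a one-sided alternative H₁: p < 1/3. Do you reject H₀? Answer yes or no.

reject H₀: no

Exact binomial: n=20, k=5, p₀=1/3=0.3333
P(X≤5) from Σ C(n,i)·p₀^i·(1−p₀)^(n−i)
p-value (one-sided, H₁ less) = 0.29721
At α=0.01: p ≥ α → fail to reject H₀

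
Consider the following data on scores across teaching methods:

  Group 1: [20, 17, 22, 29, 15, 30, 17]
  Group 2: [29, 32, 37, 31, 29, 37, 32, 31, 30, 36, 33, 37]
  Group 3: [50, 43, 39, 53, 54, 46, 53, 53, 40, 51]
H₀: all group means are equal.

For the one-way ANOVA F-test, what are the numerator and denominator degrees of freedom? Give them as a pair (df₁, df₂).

degrees of freedom = [2, 26]

k = 3 groups, N = 29 total
df = (k−1, N−k) = (3−1, 29−3) = (2, 26)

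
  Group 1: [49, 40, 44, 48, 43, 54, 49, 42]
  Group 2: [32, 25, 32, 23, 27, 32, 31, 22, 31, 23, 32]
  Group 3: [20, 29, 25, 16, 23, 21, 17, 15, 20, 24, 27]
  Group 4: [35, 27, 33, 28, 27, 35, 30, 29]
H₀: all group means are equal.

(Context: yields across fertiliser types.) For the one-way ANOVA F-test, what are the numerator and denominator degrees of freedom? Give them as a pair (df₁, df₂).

k = 4 groups, N = 38 total
df = (k−1, N−k) = (4−1, 38−4) = (3, 34)

degrees of freedom = [3, 34]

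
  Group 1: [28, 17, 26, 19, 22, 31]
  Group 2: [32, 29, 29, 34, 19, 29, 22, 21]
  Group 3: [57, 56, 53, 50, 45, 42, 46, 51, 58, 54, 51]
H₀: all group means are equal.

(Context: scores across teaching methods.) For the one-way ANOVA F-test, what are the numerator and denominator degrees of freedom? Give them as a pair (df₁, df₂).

degrees of freedom = [2, 22]

k = 3 groups, N = 25 total
df = (k−1, N−k) = (3−1, 25−3) = (2, 22)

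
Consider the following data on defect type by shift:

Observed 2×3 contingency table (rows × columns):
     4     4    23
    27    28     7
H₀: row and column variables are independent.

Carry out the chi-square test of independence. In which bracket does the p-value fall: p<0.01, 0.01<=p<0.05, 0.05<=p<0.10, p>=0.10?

Row totals [31, 62], col totals [31, 32, 30], n=93
χ² = (4−10.33)²/10.33 + (4−10.67)²/10.67 + (23−10.00)²/10.00 + (27−20.67)²/20.67 + (28−21.33)²/21.33 + (7−20.00)²/20.00 = 37.4226
df = 2
p-value (upper-tail) = 0.00000
→ bracket: p<0.01

p-value bracket: p<0.01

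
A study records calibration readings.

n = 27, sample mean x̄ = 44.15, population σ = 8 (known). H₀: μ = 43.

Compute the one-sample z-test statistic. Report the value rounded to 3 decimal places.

test statistic = 0.747

SE = σ/√n = 8/√27 = 1.5396
z = (x̄−μ₀)/SE = (44.15−43)/1.5396 = 0.7469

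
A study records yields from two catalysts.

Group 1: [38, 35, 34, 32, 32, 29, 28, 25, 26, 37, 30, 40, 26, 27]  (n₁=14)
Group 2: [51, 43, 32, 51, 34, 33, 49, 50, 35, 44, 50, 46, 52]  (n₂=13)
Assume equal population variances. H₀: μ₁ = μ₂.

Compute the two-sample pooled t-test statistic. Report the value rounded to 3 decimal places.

x̄₁=31.357, s₁=4.861, n₁=14
x̄₂=43.846, s₂=7.690, n₂=13
s_p² = [13·4.861² + 12·7.690²]/25 = 40.6763
SE = √(s_p²·(1/14+1/13)) = 2.4565
t = (31.357−43.846)/2.4565 = -5.0841
df = 25

test statistic = -5.084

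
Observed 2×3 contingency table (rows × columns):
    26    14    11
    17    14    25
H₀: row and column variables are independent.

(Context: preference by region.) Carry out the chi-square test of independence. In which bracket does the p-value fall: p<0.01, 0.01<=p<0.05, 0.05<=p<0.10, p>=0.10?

p-value bracket: 0.01<=p<0.05

Row totals [51, 56], col totals [43, 28, 36], n=107
χ² = (26−20.50)²/20.50 + (14−13.35)²/13.35 + (11−17.16)²/17.16 + (17−22.50)²/22.50 + (14−14.65)²/14.65 + (25−18.84)²/18.84 = 7.1100
df = 2
p-value (upper-tail) = 0.02858
→ bracket: 0.01<=p<0.05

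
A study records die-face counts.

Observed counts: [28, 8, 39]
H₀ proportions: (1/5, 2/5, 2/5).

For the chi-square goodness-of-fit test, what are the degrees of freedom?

degrees of freedom = 2

df = k − 1 = 3 − 1 = 2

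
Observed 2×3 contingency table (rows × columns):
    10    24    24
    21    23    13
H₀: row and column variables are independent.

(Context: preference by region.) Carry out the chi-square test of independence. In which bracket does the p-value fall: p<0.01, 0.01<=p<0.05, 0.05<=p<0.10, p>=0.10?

p-value bracket: 0.01<=p<0.05

Row totals [58, 57], col totals [31, 47, 37], n=115
χ² = (10−15.63)²/15.63 + (24−23.70)²/23.70 + (24−18.66)²/18.66 + (21−15.37)²/15.37 + (23−23.30)²/23.30 + (13−18.34)²/18.34 = 7.1866
df = 2
p-value (upper-tail) = 0.02751
→ bracket: 0.01<=p<0.05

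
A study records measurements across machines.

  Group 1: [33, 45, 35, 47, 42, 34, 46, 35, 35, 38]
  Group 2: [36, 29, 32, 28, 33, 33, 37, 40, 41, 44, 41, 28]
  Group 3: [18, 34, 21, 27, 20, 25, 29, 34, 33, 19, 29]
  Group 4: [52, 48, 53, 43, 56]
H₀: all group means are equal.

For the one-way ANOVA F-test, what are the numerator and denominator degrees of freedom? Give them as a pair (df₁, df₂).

degrees of freedom = [3, 34]

k = 4 groups, N = 38 total
df = (k−1, N−k) = (4−1, 38−4) = (3, 34)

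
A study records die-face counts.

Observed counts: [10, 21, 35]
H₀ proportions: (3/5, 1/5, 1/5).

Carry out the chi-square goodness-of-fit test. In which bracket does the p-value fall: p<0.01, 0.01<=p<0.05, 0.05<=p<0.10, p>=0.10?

p-value bracket: p<0.01

n = 66; E_i = n·p_i = [39.60, 13.20, 13.20]
χ² = (10−39.60)²/39.60 + (21−13.20)²/13.20 + (35−13.20)²/13.20 = 62.7374
df = 2
p-value (upper-tail) = 0.00000
→ bracket: p<0.01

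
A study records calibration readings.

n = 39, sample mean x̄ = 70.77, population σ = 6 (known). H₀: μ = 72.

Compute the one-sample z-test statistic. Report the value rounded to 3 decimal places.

SE = σ/√n = 6/√39 = 0.9608
z = (x̄−μ₀)/SE = (70.77−72)/0.9608 = -1.2802

test statistic = -1.280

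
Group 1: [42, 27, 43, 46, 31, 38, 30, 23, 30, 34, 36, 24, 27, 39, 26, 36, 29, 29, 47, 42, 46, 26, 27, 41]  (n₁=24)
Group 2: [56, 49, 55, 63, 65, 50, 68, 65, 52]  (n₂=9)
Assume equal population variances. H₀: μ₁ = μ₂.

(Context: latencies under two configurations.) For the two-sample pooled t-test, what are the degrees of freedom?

degrees of freedom = 31

df = n₁ + n₂ − 2 = 24 + 9 − 2 = 31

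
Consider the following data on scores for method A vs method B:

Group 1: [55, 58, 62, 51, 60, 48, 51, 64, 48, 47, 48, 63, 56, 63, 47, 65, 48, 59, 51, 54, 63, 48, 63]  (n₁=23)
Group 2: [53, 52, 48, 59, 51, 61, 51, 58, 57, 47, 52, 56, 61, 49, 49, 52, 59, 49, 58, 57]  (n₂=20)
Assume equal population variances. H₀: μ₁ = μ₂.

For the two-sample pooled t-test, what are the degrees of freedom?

df = n₁ + n₂ − 2 = 23 + 20 − 2 = 41

degrees of freedom = 41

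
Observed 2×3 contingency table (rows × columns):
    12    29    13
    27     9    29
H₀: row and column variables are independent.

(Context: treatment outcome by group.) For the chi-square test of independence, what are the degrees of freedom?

df = (r−1)(c−1) = (2−1)·(3−1) = 2

degrees of freedom = 2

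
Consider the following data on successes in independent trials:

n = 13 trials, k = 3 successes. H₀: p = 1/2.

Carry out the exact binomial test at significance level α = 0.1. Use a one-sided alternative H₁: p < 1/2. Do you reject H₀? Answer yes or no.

Exact binomial: n=13, k=3, p₀=1/2=0.5000
P(X≤3) from Σ C(n,i)·p₀^i·(1−p₀)^(n−i)
p-value (one-sided, H₁ less) = 0.04614
At α=0.1: p < α → reject H₀

reject H₀: yes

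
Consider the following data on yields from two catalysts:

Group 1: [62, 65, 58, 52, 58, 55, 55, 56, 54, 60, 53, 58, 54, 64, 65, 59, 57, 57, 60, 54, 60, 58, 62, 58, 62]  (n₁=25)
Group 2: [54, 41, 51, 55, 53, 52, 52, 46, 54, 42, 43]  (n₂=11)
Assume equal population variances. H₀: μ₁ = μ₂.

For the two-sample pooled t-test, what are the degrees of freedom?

degrees of freedom = 34

df = n₁ + n₂ − 2 = 25 + 11 − 2 = 34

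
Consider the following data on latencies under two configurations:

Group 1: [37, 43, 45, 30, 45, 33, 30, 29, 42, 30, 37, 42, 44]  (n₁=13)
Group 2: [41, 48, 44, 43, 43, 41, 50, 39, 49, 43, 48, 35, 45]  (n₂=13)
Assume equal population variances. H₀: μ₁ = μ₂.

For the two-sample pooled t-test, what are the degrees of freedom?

df = n₁ + n₂ − 2 = 13 + 13 − 2 = 24

degrees of freedom = 24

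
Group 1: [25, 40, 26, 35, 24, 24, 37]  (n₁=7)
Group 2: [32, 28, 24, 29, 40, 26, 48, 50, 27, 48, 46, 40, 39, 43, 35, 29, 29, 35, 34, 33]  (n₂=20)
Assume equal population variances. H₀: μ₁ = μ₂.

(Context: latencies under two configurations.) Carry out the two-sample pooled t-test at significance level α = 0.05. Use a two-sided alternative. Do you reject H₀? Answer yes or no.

reject H₀: no

x̄₁=30.143, s₁=6.914, n₁=7
x̄₂=35.750, s₂=8.078, n₂=20
s_p² = [6·6.914² + 19·8.078²]/25 = 61.0643
SE = √(s_p²·(1/7+1/20)) = 3.4317
t = (30.143−35.750)/3.4317 = -1.6339
df = 25
p-value (two-sided) = 0.11481
At α=0.05: p ≥ α → fail to reject H₀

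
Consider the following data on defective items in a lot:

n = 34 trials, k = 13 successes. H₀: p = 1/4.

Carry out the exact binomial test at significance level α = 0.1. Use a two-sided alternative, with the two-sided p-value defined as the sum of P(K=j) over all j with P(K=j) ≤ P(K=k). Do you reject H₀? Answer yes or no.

Exact binomial: n=34, k=13, p₀=1/4=0.2500
P(X=j) = C(n,j)·p₀^j·(1−p₀)^(n−j); p = Σ P(X=j) over j with P(X=j) ≤ P(X=13)
p-value (two-sided) = 0.11009
At α=0.1: p ≥ α → fail to reject H₀

reject H₀: no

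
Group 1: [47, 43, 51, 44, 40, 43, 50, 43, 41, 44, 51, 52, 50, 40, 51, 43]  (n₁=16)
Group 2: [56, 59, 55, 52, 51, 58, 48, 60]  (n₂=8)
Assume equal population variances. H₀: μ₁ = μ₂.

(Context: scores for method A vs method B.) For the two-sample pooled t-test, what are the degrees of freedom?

df = n₁ + n₂ − 2 = 16 + 8 − 2 = 22

degrees of freedom = 22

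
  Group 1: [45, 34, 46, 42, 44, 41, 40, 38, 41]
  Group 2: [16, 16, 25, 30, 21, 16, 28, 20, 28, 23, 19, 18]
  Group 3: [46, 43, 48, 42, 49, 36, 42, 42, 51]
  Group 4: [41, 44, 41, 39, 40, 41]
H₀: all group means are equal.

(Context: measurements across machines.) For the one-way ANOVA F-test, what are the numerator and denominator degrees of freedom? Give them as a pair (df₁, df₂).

k = 4 groups, N = 36 total
df = (k−1, N−k) = (4−1, 36−4) = (3, 32)

degrees of freedom = [3, 32]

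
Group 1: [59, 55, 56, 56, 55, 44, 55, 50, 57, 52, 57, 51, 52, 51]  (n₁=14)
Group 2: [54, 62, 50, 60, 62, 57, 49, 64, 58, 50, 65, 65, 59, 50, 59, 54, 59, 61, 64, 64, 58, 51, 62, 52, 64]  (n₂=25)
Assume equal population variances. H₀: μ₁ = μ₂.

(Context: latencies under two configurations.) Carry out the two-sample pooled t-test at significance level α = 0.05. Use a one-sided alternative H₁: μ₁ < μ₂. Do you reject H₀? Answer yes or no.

reject H₀: yes

x̄₁=53.571, s₁=3.857, n₁=14
x̄₂=58.120, s₂=5.388, n₂=25
s_p² = [13·3.857² + 24·5.388²]/37 = 24.0559
SE = √(s_p²·(1/14+1/25)) = 1.6372
t = (53.571−58.120)/1.6372 = -2.7782
df = 37
p-value (one-sided, H₁ less) = 0.00427
At α=0.05: p < α → reject H₀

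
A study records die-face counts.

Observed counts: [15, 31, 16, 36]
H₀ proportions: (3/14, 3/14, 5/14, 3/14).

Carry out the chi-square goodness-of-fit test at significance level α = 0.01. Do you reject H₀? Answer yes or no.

n = 98; E_i = n·p_i = [21.00, 21.00, 35.00, 21.00]
χ² = (15−21.00)²/21.00 + (31−21.00)²/21.00 + (16−35.00)²/35.00 + (36−21.00)²/21.00 = 27.5048
df = 3
p-value (upper-tail) = 0.00000
At α=0.01: p < α → reject H₀

reject H₀: yes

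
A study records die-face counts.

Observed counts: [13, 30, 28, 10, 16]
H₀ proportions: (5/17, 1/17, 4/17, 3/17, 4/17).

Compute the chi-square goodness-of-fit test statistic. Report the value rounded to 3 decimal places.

test statistic = 118.065

n = 97; E_i = n·p_i = [28.53, 5.71, 22.82, 17.12, 22.82]
χ² = (13−28.53)²/28.53 + (30−5.71)²/5.71 + (28−22.82)²/22.82 + (10−17.12)²/17.12 + (16−22.82)²/22.82 = 118.0646
df = 4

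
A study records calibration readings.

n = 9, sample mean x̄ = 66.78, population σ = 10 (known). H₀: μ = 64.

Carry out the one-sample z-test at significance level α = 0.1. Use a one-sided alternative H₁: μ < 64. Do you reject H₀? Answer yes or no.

SE = σ/√n = 10/√9 = 3.3333
z = (x̄−μ₀)/SE = (66.78−64)/3.3333 = 0.8340
p-value (one-sided, H₁ less) = 0.79786
At α=0.1: p ≥ α → fail to reject H₀

reject H₀: no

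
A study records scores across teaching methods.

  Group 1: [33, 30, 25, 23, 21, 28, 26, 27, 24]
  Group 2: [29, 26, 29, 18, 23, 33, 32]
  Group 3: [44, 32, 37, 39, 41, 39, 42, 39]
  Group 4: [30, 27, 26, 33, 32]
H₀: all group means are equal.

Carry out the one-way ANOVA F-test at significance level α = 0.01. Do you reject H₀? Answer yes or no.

Group means [26.33, 27.14, 39.12, 29.60], grand mean 30.621
SSB = Σnᵢ(x̄ᵢ−x̄)² = 833.895; SSW = ΣΣ(x−x̄ᵢ)² = 402.932
MSB = 833.895/3 = 277.9651; MSW = 402.932/25 = 16.1173
F = MSB/MSW = 17.2464
df = (3, 25)
p-value (upper-tail) = 0.00000
At α=0.01: p < α → reject H₀

reject H₀: yes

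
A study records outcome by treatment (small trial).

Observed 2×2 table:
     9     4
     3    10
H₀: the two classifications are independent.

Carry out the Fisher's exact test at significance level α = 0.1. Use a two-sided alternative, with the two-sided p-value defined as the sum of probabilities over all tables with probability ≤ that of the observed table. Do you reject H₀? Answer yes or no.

Margins: r₁=13, r₂=13, c₁=12, c₂=14, n=26
p_obs = C(13,9)·C(13,3)/C(26,12); sum pmf over tables with pmf ≤ p_obs
p-value (two-sided) = 0.04718
At α=0.1: p < α → reject H₀

reject H₀: yes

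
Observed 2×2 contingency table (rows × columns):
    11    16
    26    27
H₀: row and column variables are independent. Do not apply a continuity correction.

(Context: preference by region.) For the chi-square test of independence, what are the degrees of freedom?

df = (r−1)(c−1) = (2−1)·(2−1) = 1

degrees of freedom = 1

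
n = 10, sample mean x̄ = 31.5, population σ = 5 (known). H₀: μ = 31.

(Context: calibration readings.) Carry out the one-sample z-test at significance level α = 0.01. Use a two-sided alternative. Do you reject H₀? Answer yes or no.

SE = σ/√n = 5/√10 = 1.5811
z = (x̄−μ₀)/SE = (31.5−31)/1.5811 = 0.3162
p-value (two-sided) = 0.75183
At α=0.01: p ≥ α → fail to reject H₀

reject H₀: no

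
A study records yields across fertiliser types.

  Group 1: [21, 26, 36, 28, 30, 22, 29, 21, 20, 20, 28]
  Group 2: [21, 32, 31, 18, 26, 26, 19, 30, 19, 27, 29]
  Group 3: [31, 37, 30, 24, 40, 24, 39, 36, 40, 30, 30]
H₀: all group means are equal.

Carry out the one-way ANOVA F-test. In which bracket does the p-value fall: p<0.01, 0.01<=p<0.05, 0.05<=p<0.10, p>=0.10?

Group means [25.55, 25.27, 32.82], grand mean 27.879
SSB = Σnᵢ(x̄ᵢ−x̄)² = 402.970; SSW = ΣΣ(x−x̄ᵢ)² = 888.545
MSB = 402.970/2 = 201.4848; MSW = 888.545/30 = 29.6182
F = MSB/MSW = 6.8027
df = (2, 30)
p-value (upper-tail) = 0.00366
→ bracket: p<0.01

p-value bracket: p<0.01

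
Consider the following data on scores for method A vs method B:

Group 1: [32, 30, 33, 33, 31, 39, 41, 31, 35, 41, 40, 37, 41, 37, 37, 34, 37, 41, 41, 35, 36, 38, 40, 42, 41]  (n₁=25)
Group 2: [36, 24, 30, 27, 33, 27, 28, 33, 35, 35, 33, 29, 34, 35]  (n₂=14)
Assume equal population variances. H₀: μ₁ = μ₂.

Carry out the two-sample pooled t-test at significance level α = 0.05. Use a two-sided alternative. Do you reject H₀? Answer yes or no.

x̄₁=36.920, s₁=3.763, n₁=25
x̄₂=31.357, s₂=3.795, n₂=14
s_p² = [24·3.763² + 13·3.795²]/37 = 14.2447
SE = √(s_p²·(1/25+1/14)) = 1.2599
t = (36.920−31.357)/1.2599 = 4.4154
df = 37
p-value (two-sided) = 0.00008
At α=0.05: p < α → reject H₀

reject H₀: yes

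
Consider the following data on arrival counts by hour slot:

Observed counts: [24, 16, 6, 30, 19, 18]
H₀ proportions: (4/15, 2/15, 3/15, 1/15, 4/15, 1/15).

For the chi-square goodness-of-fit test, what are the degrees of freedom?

df = k − 1 = 6 − 1 = 5

degrees of freedom = 5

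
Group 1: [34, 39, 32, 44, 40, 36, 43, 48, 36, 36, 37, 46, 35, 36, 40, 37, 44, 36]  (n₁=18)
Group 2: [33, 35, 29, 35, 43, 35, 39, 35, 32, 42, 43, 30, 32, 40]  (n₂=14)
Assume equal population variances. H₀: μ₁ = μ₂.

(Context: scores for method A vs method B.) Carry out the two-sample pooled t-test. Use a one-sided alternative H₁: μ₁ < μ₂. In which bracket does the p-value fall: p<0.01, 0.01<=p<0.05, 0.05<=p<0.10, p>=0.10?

p-value bracket: p>=0.10

x̄₁=38.833, s₁=4.475, n₁=18
x̄₂=35.929, s₂=4.714, n₂=14
s_p² = [17·4.475² + 13·4.714²]/30 = 20.9810
SE = √(s_p²·(1/18+1/14)) = 1.6323
t = (38.833−35.929)/1.6323 = 1.7796
df = 30
p-value (one-sided, H₁ less) = 0.95736
→ bracket: p>=0.10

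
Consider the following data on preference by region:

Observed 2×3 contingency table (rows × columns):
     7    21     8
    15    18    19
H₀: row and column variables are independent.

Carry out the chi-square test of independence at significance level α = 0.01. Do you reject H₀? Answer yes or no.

reject H₀: no

Row totals [36, 52], col totals [22, 39, 27], n=88
χ² = (7−9.00)²/9.00 + (21−15.95)²/15.95 + (8−11.05)²/11.05 + (15−13.00)²/13.00 + (18−23.05)²/23.05 + (19−15.95)²/15.95 = 4.8734
df = 2
p-value (upper-tail) = 0.08745
At α=0.01: p ≥ α → fail to reject H₀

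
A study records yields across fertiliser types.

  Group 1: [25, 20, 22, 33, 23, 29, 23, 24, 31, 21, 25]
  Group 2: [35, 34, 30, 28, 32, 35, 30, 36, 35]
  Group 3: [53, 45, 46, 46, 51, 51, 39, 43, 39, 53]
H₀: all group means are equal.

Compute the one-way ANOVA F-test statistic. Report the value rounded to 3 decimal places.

Group means [25.09, 32.78, 46.60], grand mean 34.567
SSB = Σnᵢ(x̄ᵢ−x̄)² = 2464.502; SSW = ΣΣ(x−x̄ᵢ)² = 492.865
MSB = 2464.502/2 = 1232.2510; MSW = 492.865/27 = 18.2542
F = MSB/MSW = 67.5049
df = (2, 27)

test statistic = 67.505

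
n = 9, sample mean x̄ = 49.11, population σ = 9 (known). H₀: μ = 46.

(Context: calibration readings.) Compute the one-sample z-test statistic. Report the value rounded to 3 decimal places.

test statistic = 1.037

SE = σ/√n = 9/√9 = 3.0000
z = (x̄−μ₀)/SE = (49.11−46)/3.0000 = 1.0367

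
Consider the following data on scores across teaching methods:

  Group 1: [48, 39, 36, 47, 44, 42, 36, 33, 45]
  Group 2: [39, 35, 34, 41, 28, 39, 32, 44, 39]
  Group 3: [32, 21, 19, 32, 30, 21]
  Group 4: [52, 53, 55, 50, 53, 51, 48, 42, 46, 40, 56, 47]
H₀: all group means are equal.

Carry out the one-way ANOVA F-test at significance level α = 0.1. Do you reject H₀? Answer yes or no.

Group means [41.11, 36.78, 25.83, 49.42], grand mean 40.250
SSB = Σnᵢ(x̄ᵢ−x̄)² = 2370.556; SSW = ΣΣ(x−x̄ᵢ)² = 884.194
MSB = 2370.556/3 = 790.1852; MSW = 884.194/32 = 27.6311
F = MSB/MSW = 28.5977
df = (3, 32)
p-value (upper-tail) = 0.00000
At α=0.1: p < α → reject H₀

reject H₀: yes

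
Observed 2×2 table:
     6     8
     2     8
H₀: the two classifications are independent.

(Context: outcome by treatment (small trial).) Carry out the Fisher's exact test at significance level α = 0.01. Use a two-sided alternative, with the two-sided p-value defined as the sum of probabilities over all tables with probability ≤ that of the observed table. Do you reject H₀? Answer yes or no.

reject H₀: no

Margins: r₁=14, r₂=10, c₁=8, c₂=16, n=24
p_obs = C(14,6)·C(10,2)/C(24,8); sum pmf over tables with pmf ≤ p_obs
p-value (two-sided) = 0.38754
At α=0.01: p ≥ α → fail to reject H₀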